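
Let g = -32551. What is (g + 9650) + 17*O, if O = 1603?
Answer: 4350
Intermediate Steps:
(g + 9650) + 17*O = (-32551 + 9650) + 17*1603 = -22901 + 27251 = 4350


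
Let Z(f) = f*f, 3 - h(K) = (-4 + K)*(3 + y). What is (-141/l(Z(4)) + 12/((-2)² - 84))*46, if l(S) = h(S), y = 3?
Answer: 871/10 ≈ 87.100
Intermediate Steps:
h(K) = 27 - 6*K (h(K) = 3 - (-4 + K)*(3 + 3) = 3 - (-4 + K)*6 = 3 - (-24 + 6*K) = 3 + (24 - 6*K) = 27 - 6*K)
Z(f) = f²
l(S) = 27 - 6*S
(-141/l(Z(4)) + 12/((-2)² - 84))*46 = (-141/(27 - 6*4²) + 12/((-2)² - 84))*46 = (-141/(27 - 6*16) + 12/(4 - 84))*46 = (-141/(27 - 96) + 12/(-80))*46 = (-141/(-69) + 12*(-1/80))*46 = (-141*(-1/69) - 3/20)*46 = (47/23 - 3/20)*46 = (871/460)*46 = 871/10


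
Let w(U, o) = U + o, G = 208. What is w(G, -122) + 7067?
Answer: 7153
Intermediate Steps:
w(G, -122) + 7067 = (208 - 122) + 7067 = 86 + 7067 = 7153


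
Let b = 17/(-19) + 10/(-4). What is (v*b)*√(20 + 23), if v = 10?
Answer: -645*√43/19 ≈ -222.61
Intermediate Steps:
b = -129/38 (b = 17*(-1/19) + 10*(-¼) = -17/19 - 5/2 = -129/38 ≈ -3.3947)
(v*b)*√(20 + 23) = (10*(-129/38))*√(20 + 23) = -645*√43/19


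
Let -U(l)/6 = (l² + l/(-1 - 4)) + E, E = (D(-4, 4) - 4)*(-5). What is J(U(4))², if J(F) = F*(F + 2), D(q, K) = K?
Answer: 41361797376/625 ≈ 6.6179e+7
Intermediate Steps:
E = 0 (E = (4 - 4)*(-5) = 0*(-5) = 0)
U(l) = -6*l² + 6*l/5 (U(l) = -6*((l² + l/(-1 - 4)) + 0) = -6*((l² + l/(-5)) + 0) = -6*((l² - l/5) + 0) = -6*(l² - l/5) = -6*l² + 6*l/5)
J(F) = F*(2 + F)
J(U(4))² = (((6/5)*4*(1 - 5*4))*(2 + (6/5)*4*(1 - 5*4)))² = (((6/5)*4*(1 - 20))*(2 + (6/5)*4*(1 - 20)))² = (((6/5)*4*(-19))*(2 + (6/5)*4*(-19)))² = (-456*(2 - 456/5)/5)² = (-456/5*(-446/5))² = (203376/25)² = 41361797376/625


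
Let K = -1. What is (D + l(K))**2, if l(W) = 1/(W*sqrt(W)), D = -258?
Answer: (258 - I)**2 ≈ 66563.0 - 516.0*I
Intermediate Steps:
l(W) = W**(-3/2) (l(W) = 1/(W**(3/2)) = W**(-3/2))
(D + l(K))**2 = (-258 + (-1)**(-3/2))**2 = (-258 + I)**2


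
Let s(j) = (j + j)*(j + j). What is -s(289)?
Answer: -334084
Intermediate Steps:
s(j) = 4*j² (s(j) = (2*j)*(2*j) = 4*j²)
-s(289) = -4*289² = -4*83521 = -1*334084 = -334084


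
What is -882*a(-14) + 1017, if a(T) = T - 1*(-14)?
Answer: 1017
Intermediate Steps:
a(T) = 14 + T (a(T) = T + 14 = 14 + T)
-882*a(-14) + 1017 = -882*(14 - 14) + 1017 = -882*0 + 1017 = 0 + 1017 = 1017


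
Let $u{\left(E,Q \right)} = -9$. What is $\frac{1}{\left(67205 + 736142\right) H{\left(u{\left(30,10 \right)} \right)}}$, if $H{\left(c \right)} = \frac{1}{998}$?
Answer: $\frac{998}{803347} \approx 0.0012423$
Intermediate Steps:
$H{\left(c \right)} = \frac{1}{998}$
$\frac{1}{\left(67205 + 736142\right) H{\left(u{\left(30,10 \right)} \right)}} = \frac{\frac{1}{\frac{1}{998}}}{67205 + 736142} = \frac{1}{803347} \cdot 998 = \frac{998}{803347}$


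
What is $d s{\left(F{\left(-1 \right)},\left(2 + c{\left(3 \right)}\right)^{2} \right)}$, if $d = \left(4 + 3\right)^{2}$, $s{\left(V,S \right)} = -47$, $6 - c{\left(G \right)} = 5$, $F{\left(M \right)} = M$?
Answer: $-2303$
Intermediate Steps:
$c{\left(G \right)} = 1$ ($c{\left(G \right)} = 6 - 5 = 1$)
$d = 49$ ($d = 7^{2} = 49$)
$d s{\left(F{\left(-1 \right)},\left(2 + c{\left(3 \right)}\right)^{2} \right)} = 49 \left(-47\right) = -2303$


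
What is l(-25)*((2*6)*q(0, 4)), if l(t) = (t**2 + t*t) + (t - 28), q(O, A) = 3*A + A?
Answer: 229824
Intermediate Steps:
q(O, A) = 4*A
l(t) = -28 + t + 2*t**2 (l(t) = (t**2 + t**2) + (-28 + t) = 2*t**2 + (-28 + t) = -28 + t + 2*t**2)
l(-25)*((2*6)*q(0, 4)) = (-28 - 25 + 2*(-25)**2)*((2*6)*(4*4)) = (-28 - 25 + 2*625)*(12*16) = (-28 - 25 + 1250)*192 = 1197*192 = 229824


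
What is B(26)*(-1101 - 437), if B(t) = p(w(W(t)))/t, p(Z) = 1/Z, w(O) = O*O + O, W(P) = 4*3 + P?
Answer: -769/19266 ≈ -0.039915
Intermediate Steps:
W(P) = 12 + P
w(O) = O + O² (w(O) = O² + O = O + O²)
p(Z) = 1/Z
B(t) = 1/(t*(12 + t)*(13 + t)) (B(t) = 1/((((12 + t)*(1 + (12 + t))))*t) = 1/((((12 + t)*(13 + t)))*t) = (1/((12 + t)*(13 + t)))/t = 1/(t*(12 + t)*(13 + t)))
B(26)*(-1101 - 437) = (1/(26*(12 + 26)*(13 + 26)))*(-1101 - 437) = ((1/26)/(38*39))*(-1538) = ((1/26)*(1/38)*(1/39))*(-1538) = (1/38532)*(-1538) = -769/19266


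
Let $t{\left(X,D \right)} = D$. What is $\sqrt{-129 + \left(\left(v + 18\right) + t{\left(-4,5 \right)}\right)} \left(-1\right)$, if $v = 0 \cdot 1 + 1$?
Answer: $- i \sqrt{105} \approx - 10.247 i$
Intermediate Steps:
$v = 1$ ($v = 0 + 1 = 1$)
$\sqrt{-129 + \left(\left(v + 18\right) + t{\left(-4,5 \right)}\right)} \left(-1\right) = \sqrt{-129 + \left(\left(1 + 18\right) + 5\right)} \left(-1\right) = \sqrt{-129 + \left(19 + 5\right)} \left(-1\right) = \sqrt{-129 + 24} \left(-1\right) = \sqrt{-105} \left(-1\right) = i \sqrt{105} \left(-1\right) = - i \sqrt{105}$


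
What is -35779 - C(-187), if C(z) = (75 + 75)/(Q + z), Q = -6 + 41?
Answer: -2719129/76 ≈ -35778.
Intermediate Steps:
Q = 35
C(z) = 150/(35 + z) (C(z) = (75 + 75)/(35 + z) = 150/(35 + z))
-35779 - C(-187) = -35779 - 150/(35 - 187) = -35779 - 150/(-152) = -35779 - 150*(-1)/152 = -35779 - 1*(-75/76) = -35779 + 75/76 = -2719129/76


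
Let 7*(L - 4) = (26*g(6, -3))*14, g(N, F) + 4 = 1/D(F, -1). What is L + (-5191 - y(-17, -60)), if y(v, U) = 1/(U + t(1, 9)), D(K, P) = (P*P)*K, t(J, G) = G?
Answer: -276028/51 ≈ -5412.3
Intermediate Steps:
D(K, P) = K*P² (D(K, P) = P²*K = K*P²)
g(N, F) = -4 + 1/F (g(N, F) = -4 + 1/(F*(-1)²) = -4 + 1/(F*1) = -4 + 1/F)
L = -664/3 (L = 4 + ((26*(-4 + 1/(-3)))*14)/7 = 4 + ((26*(-4 - ⅓))*14)/7 = 4 + ((26*(-13/3))*14)/7 = 4 + (-338/3*14)/7 = 4 + (⅐)*(-4732/3) = 4 - 676/3 = -664/3 ≈ -221.33)
y(v, U) = 1/(9 + U) (y(v, U) = 1/(U + 9) = 1/(9 + U))
L + (-5191 - y(-17, -60)) = -664/3 + (-5191 - 1/(9 - 60)) = -664/3 + (-5191 - 1/(-51)) = -664/3 + (-5191 - 1*(-1/51)) = -664/3 + (-5191 + 1/51) = -664/3 - 264740/51 = -276028/51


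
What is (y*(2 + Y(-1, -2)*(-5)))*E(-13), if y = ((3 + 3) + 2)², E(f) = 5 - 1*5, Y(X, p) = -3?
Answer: 0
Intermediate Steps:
E(f) = 0 (E(f) = 5 - 5 = 0)
y = 64 (y = (6 + 2)² = 8² = 64)
(y*(2 + Y(-1, -2)*(-5)))*E(-13) = (64*(2 - 3*(-5)))*0 = (64*(2 + 15))*0 = (64*17)*0 = 1088*0 = 0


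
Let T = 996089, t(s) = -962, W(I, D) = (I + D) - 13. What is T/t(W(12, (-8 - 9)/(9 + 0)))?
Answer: -996089/962 ≈ -1035.4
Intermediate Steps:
W(I, D) = -13 + D + I (W(I, D) = (D + I) - 13 = -13 + D + I)
T/t(W(12, (-8 - 9)/(9 + 0))) = 996089/(-962) = 996089*(-1/962) = -996089/962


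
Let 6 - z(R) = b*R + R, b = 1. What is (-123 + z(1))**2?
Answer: 14161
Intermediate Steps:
z(R) = 6 - 2*R (z(R) = 6 - (1*R + R) = 6 - (R + R) = 6 - 2*R)
(-123 + z(1))**2 = (-123 + (6 - 2*1))**2 = (-123 + (6 - 2))**2 = (-123 + 4)**2 = (-119)**2 = 14161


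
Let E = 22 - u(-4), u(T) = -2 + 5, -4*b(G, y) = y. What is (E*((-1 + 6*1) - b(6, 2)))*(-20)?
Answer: -2090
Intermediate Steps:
b(G, y) = -y/4
u(T) = 3
E = 19 (E = 22 - 1*3 = 22 - 3 = 19)
(E*((-1 + 6*1) - b(6, 2)))*(-20) = (19*((-1 + 6*1) - (-1)*2/4))*(-20) = (19*((-1 + 6) - 1*(-1/2)))*(-20) = (19*(5 + 1/2))*(-20) = (19*(11/2))*(-20) = (209/2)*(-20) = -2090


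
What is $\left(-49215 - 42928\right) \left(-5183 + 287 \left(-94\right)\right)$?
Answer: $2963411023$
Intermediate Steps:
$\left(-49215 - 42928\right) \left(-5183 + 287 \left(-94\right)\right) = - 92143 \left(-5183 - 26978\right) = \left(-92143\right) \left(-32161\right) = 2963411023$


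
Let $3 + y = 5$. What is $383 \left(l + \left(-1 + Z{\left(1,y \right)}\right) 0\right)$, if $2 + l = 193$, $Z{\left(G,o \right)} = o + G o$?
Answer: $73153$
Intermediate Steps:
$y = 2$ ($y = -3 + 5 = 2$)
$l = 191$ ($l = -2 + 193 = 191$)
$383 \left(l + \left(-1 + Z{\left(1,y \right)}\right) 0\right) = 383 \left(191 + \left(-1 + 2 \left(1 + 1\right)\right) 0\right) = 383 \left(191 + \left(-1 + 2 \cdot 2\right) 0\right) = 383 \left(191 + \left(-1 + 4\right) 0\right) = 383 \left(191 + 3 \cdot 0\right) = 383 \left(191 + 0\right) = 383 \cdot 191 = 73153$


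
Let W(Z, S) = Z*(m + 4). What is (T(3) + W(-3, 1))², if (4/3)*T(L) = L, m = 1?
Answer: 2601/16 ≈ 162.56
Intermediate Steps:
T(L) = 3*L/4
W(Z, S) = 5*Z (W(Z, S) = Z*(1 + 4) = Z*5 = 5*Z)
(T(3) + W(-3, 1))² = ((¾)*3 + 5*(-3))² = (9/4 - 15)² = (-51/4)² = 2601/16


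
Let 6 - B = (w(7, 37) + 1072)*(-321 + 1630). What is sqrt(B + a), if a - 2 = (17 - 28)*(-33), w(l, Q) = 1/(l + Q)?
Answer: 7*I*sqrt(114523)/2 ≈ 1184.4*I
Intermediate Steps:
w(l, Q) = 1/(Q + l)
a = 365 (a = 2 + (17 - 28)*(-33) = 2 - 11*(-33) = 2 + 363 = 365)
B = -5613087/4 (B = 6 - (1/(37 + 7) + 1072)*(-321 + 1630) = 6 - (1/44 + 1072)*1309 = 6 - 47169*1309/44 = 6 - 1*5613111/4 = 6 - 5613111/4 = -5613087/4 ≈ -1.4033e+6)
sqrt(B + a) = sqrt(-5613087/4 + 365) = sqrt(-5611627/4) = 7*I*sqrt(114523)/2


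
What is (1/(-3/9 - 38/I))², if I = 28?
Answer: 1764/5041 ≈ 0.34993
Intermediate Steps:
(1/(-3/9 - 38/I))² = (1/(-3/9 - 38/28))² = (1/(-3*⅑ - 38*1/28))² = (1/(-⅓ - 19/14))² = (1/(-71/42))² = (-42/71)² = 1764/5041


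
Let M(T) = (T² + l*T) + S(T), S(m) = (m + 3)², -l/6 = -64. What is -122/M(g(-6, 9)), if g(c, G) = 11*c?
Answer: 2/279 ≈ 0.0071685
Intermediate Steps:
l = 384 (l = -6*(-64) = 384)
S(m) = (3 + m)²
M(T) = T² + (3 + T)² + 384*T (M(T) = (T² + 384*T) + (3 + T)² = T² + (3 + T)² + 384*T)
-122/M(g(-6, 9)) = -122/(9 + 2*(11*(-6))² + 390*(11*(-6))) = -122/(9 + 2*(-66)² + 390*(-66)) = -122/(9 + 2*4356 - 25740) = -122/(9 + 8712 - 25740) = -122/(-17019) = -122*(-1/17019) = 2/279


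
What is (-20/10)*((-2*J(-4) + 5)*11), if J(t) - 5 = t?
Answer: -66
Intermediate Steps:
J(t) = 5 + t
(-20/10)*((-2*J(-4) + 5)*11) = (-20/10)*((-2*(5 - 4) + 5)*11) = (-20*1/10)*((-2*1 + 5)*11) = -2*(-2 + 5)*11 = -6*11 = -2*33 = -66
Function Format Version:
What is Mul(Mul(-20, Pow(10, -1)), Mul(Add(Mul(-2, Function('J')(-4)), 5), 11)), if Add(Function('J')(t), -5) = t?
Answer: -66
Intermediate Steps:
Function('J')(t) = Add(5, t)
Mul(Mul(-20, Pow(10, -1)), Mul(Add(Mul(-2, Function('J')(-4)), 5), 11)) = Mul(Mul(-20, Pow(10, -1)), Mul(Add(Mul(-2, Add(5, -4)), 5), 11)) = Mul(Mul(-20, Rational(1, 10)), Mul(Add(Mul(-2, 1), 5), 11)) = Mul(-2, Mul(Add(-2, 5), 11)) = Mul(-2, Mul(3, 11)) = Mul(-2, 33) = -66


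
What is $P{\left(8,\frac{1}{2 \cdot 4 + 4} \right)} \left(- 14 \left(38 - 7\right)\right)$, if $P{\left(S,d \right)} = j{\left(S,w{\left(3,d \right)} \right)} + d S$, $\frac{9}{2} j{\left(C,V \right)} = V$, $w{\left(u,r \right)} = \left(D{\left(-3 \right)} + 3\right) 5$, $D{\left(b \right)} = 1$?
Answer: $- \frac{19964}{9} \approx -2218.2$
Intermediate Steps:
$w{\left(u,r \right)} = 20$ ($w{\left(u,r \right)} = \left(1 + 3\right) 5 = 4 \cdot 5 = 20$)
$j{\left(C,V \right)} = \frac{2 V}{9}$
$P{\left(S,d \right)} = \frac{40}{9} + S d$ ($P{\left(S,d \right)} = \frac{2}{9} \cdot 20 + d S = \frac{40}{9} + S d$)
$P{\left(8,\frac{1}{2 \cdot 4 + 4} \right)} \left(- 14 \left(38 - 7\right)\right) = \left(\frac{40}{9} + \frac{8}{2 \cdot 4 + 4}\right) \left(- 14 \left(38 - 7\right)\right) = \left(\frac{40}{9} + \frac{8}{8 + 4}\right) \left(\left(-14\right) 31\right) = \left(\frac{40}{9} + \frac{8}{12}\right) \left(-434\right) = \left(\frac{40}{9} + 8 \cdot \frac{1}{12}\right) \left(-434\right) = \left(\frac{40}{9} + \frac{2}{3}\right) \left(-434\right) = \frac{46}{9} \left(-434\right) = - \frac{19964}{9}$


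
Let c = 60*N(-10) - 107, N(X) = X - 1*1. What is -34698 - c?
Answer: -33931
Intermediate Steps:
N(X) = -1 + X (N(X) = X - 1 = -1 + X)
c = -767 (c = 60*(-1 - 10) - 107 = 60*(-11) - 107 = -660 - 107 = -767)
-34698 - c = -34698 - 1*(-767) = -34698 + 767 = -33931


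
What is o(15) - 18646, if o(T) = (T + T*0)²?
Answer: -18421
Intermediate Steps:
o(T) = T² (o(T) = (T + 0)² = T²)
o(15) - 18646 = 15² - 18646 = 225 - 18646 = -18421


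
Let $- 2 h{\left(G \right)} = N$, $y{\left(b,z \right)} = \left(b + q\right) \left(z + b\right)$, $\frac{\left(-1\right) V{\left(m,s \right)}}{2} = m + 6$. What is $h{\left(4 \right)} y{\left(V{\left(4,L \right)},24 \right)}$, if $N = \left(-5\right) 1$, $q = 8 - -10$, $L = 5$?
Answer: $-20$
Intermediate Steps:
$q = 18$ ($q = 8 + 10 = 18$)
$V{\left(m,s \right)} = -12 - 2 m$ ($V{\left(m,s \right)} = - 2 \left(m + 6\right) = - 2 \left(6 + m\right) = -12 - 2 m$)
$N = -5$
$y{\left(b,z \right)} = \left(18 + b\right) \left(b + z\right)$ ($y{\left(b,z \right)} = \left(b + 18\right) \left(z + b\right) = \left(18 + b\right) \left(b + z\right)$)
$h{\left(G \right)} = \frac{5}{2}$ ($h{\left(G \right)} = \left(- \frac{1}{2}\right) \left(-5\right) = \frac{5}{2}$)
$h{\left(4 \right)} y{\left(V{\left(4,L \right)},24 \right)} = \frac{5 \left(\left(-12 - 8\right)^{2} + 18 \left(-12 - 8\right) + 18 \cdot 24 + \left(-12 - 8\right) 24\right)}{2} = \frac{5 \left(\left(-12 - 8\right)^{2} + 18 \left(-12 - 8\right) + 432 + \left(-12 - 8\right) 24\right)}{2} = \frac{5 \left(\left(-20\right)^{2} + 18 \left(-20\right) + 432 - 480\right)}{2} = \frac{5 \left(400 - 360 + 432 - 480\right)}{2} = \frac{5}{2} \left(-8\right) = -20$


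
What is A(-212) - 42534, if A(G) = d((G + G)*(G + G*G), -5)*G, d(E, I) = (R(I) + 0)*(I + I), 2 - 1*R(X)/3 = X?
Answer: 1986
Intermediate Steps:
R(X) = 6 - 3*X
d(E, I) = 2*I*(6 - 3*I) (d(E, I) = ((6 - 3*I) + 0)*(I + I) = (6 - 3*I)*(2*I) = 2*I*(6 - 3*I))
A(G) = -210*G (A(G) = (6*(-5)*(2 - 1*(-5)))*G = (6*(-5)*(2 + 5))*G = (6*(-5)*7)*G = -210*G)
A(-212) - 42534 = -210*(-212) - 42534 = 44520 - 42534 = 1986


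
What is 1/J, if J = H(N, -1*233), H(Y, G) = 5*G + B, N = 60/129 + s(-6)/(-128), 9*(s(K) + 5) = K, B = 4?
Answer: -1/1161 ≈ -0.00086133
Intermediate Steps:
s(K) = -5 + K/9
N = 8411/16512 (N = 60/129 + (-5 + (1/9)*(-6))/(-128) = 60*(1/129) + (-5 - 2/3)*(-1/128) = 20/43 - 17/3*(-1/128) = 20/43 + 17/384 = 8411/16512 ≈ 0.50939)
H(Y, G) = 4 + 5*G (H(Y, G) = 5*G + 4 = 4 + 5*G)
J = -1161 (J = 4 + 5*(-1*233) = 4 + 5*(-233) = 4 - 1165 = -1161)
1/J = 1/(-1161) = -1/1161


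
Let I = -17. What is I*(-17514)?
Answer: 297738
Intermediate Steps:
I*(-17514) = -17*(-17514) = 297738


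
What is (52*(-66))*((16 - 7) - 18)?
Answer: 30888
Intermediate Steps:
(52*(-66))*((16 - 7) - 18) = -3432*(9 - 18) = -3432*(-9) = 30888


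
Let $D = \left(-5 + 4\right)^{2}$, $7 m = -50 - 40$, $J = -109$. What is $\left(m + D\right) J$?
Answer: $\frac{9047}{7} \approx 1292.4$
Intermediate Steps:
$m = - \frac{90}{7}$ ($m = \frac{-50 - 40}{7} = \frac{1}{7} \left(-90\right) = - \frac{90}{7} \approx -12.857$)
$D = 1$ ($D = \left(-1\right)^{2} = 1$)
$\left(m + D\right) J = \left(- \frac{90}{7} + 1\right) \left(-109\right) = \left(- \frac{83}{7}\right) \left(-109\right) = \frac{9047}{7}$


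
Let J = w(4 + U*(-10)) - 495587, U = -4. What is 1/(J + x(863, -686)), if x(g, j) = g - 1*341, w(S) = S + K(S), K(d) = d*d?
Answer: -1/493085 ≈ -2.0280e-6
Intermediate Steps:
K(d) = d²
w(S) = S + S²
x(g, j) = -341 + g (x(g, j) = g - 341 = -341 + g)
J = -493607 (J = (4 - 4*(-10))*(1 + (4 - 4*(-10))) - 495587 = (4 + 40)*(1 + (4 + 40)) - 495587 = 44*(1 + 44) - 495587 = 44*45 - 495587 = 1980 - 495587 = -493607)
1/(J + x(863, -686)) = 1/(-493607 + (-341 + 863)) = 1/(-493607 + 522) = 1/(-493085) = -1/493085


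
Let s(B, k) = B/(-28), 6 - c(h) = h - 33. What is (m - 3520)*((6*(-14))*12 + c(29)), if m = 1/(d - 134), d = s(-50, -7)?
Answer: 6502502932/1851 ≈ 3.5130e+6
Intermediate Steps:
c(h) = 39 - h (c(h) = 6 - (h - 33) = 6 - (-33 + h) = 6 + (33 - h) = 39 - h)
s(B, k) = -B/28 (s(B, k) = B*(-1/28) = -B/28)
d = 25/14 (d = -1/28*(-50) = 25/14 ≈ 1.7857)
m = -14/1851 (m = 1/(25/14 - 134) = 1/(-1851/14) = -14/1851 ≈ -0.0075635)
(m - 3520)*((6*(-14))*12 + c(29)) = (-14/1851 - 3520)*((6*(-14))*12 + (39 - 1*29)) = -6515534*(-84*12 + (39 - 29))/1851 = -6515534*(-1008 + 10)/1851 = -6515534/1851*(-998) = 6502502932/1851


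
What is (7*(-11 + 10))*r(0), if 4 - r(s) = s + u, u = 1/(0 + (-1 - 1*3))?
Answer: -119/4 ≈ -29.750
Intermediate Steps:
u = -¼ (u = 1/(0 + (-1 - 3)) = 1/(0 - 4) = 1/(-4) = -¼ ≈ -0.25000)
r(s) = 17/4 - s (r(s) = 4 - (s - ¼) = 4 - (-¼ + s) = 4 + (¼ - s) = 17/4 - s)
(7*(-11 + 10))*r(0) = (7*(-11 + 10))*(17/4 - 1*0) = (7*(-1))*(17/4 + 0) = -7*17/4 = -119/4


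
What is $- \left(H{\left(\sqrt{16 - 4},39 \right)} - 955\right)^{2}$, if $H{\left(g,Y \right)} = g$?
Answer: $-912037 + 3820 \sqrt{3} \approx -9.0542 \cdot 10^{5}$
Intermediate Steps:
$- \left(H{\left(\sqrt{16 - 4},39 \right)} - 955\right)^{2} = - \left(\sqrt{16 - 4} - 955\right)^{2} = - \left(\sqrt{12} - 955\right)^{2} = - \left(2 \sqrt{3} - 955\right)^{2} = - \left(-955 + 2 \sqrt{3}\right)^{2}$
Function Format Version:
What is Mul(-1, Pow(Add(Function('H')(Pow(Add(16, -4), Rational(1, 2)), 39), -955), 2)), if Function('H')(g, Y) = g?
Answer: Add(-912037, Mul(3820, Pow(3, Rational(1, 2)))) ≈ -9.0542e+5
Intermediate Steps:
Mul(-1, Pow(Add(Function('H')(Pow(Add(16, -4), Rational(1, 2)), 39), -955), 2)) = Mul(-1, Pow(Add(Pow(Add(16, -4), Rational(1, 2)), -955), 2)) = Mul(-1, Pow(Add(Pow(12, Rational(1, 2)), -955), 2)) = Mul(-1, Pow(Add(Mul(2, Pow(3, Rational(1, 2))), -955), 2)) = Mul(-1, Pow(Add(-955, Mul(2, Pow(3, Rational(1, 2)))), 2))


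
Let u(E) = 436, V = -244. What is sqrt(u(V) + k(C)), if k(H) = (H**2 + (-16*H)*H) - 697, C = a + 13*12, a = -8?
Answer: I*sqrt(328821) ≈ 573.43*I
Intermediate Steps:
C = 148 (C = -8 + 13*12 = -8 + 156 = 148)
k(H) = -697 - 15*H**2 (k(H) = (H**2 - 16*H**2) - 697 = -15*H**2 - 697 = -697 - 15*H**2)
sqrt(u(V) + k(C)) = sqrt(436 + (-697 - 15*148**2)) = sqrt(436 + (-697 - 15*21904)) = sqrt(436 + (-697 - 328560)) = sqrt(436 - 329257) = sqrt(-328821) = I*sqrt(328821)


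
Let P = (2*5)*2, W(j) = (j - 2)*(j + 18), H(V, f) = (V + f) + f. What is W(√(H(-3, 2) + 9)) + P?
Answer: -6 + 16*√10 ≈ 44.596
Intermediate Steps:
H(V, f) = V + 2*f
W(j) = (-2 + j)*(18 + j)
P = 20 (P = 10*2 = 20)
W(√(H(-3, 2) + 9)) + P = (-36 + (√((-3 + 2*2) + 9))² + 16*√((-3 + 2*2) + 9)) + 20 = (-36 + (√((-3 + 4) + 9))² + 16*√((-3 + 4) + 9)) + 20 = (-36 + (√(1 + 9))² + 16*√(1 + 9)) + 20 = (-36 + (√10)² + 16*√10) + 20 = (-36 + 10 + 16*√10) + 20 = (-26 + 16*√10) + 20 = -6 + 16*√10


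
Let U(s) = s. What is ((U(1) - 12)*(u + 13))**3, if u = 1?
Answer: -3652264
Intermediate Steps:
((U(1) - 12)*(u + 13))**3 = ((1 - 12)*(1 + 13))**3 = (-11*14)**3 = (-154)**3 = -3652264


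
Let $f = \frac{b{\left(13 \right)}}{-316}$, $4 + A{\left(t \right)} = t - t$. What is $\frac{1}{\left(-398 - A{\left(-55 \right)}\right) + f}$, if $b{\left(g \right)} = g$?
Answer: $- \frac{316}{124517} \approx -0.0025378$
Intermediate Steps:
$A{\left(t \right)} = -4$ ($A{\left(t \right)} = -4 + \left(t - t\right) = -4 + 0 = -4$)
$f = - \frac{13}{316}$ ($f = \frac{13}{-316} = 13 \left(- \frac{1}{316}\right) = - \frac{13}{316} \approx -0.041139$)
$\frac{1}{\left(-398 - A{\left(-55 \right)}\right) + f} = \frac{1}{\left(-398 - -4\right) - \frac{13}{316}} = \frac{1}{\left(-398 + 4\right) - \frac{13}{316}} = \frac{1}{-394 - \frac{13}{316}} = \frac{1}{- \frac{124517}{316}} = - \frac{316}{124517}$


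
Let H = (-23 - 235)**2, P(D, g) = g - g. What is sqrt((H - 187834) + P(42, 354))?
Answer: I*sqrt(121270) ≈ 348.24*I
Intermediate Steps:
P(D, g) = 0
H = 66564 (H = (-258)**2 = 66564)
sqrt((H - 187834) + P(42, 354)) = sqrt((66564 - 187834) + 0) = sqrt(-121270 + 0) = sqrt(-121270) = I*sqrt(121270)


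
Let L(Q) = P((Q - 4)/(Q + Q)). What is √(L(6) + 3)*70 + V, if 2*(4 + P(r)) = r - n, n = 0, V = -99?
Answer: -99 + 35*I*√33/3 ≈ -99.0 + 67.02*I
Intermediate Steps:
P(r) = -4 + r/2 (P(r) = -4 + (r - 1*0)/2 = -4 + (r + 0)/2 = -4 + r/2)
L(Q) = -4 + (-4 + Q)/(4*Q) (L(Q) = -4 + ((Q - 4)/(Q + Q))/2 = -4 + ((-4 + Q)/((2*Q)))/2 = -4 + ((-4 + Q)*(1/(2*Q)))/2 = -4 + ((-4 + Q)/(2*Q))/2 = -4 + (-4 + Q)/(4*Q))
√(L(6) + 3)*70 + V = √((-15/4 - 1/6) + 3)*70 - 99 = √((-15/4 - 1*⅙) + 3)*70 - 99 = √((-15/4 - ⅙) + 3)*70 - 99 = √(-47/12 + 3)*70 - 99 = √(-11/12)*70 - 99 = (I*√33/6)*70 - 99 = 35*I*√33/3 - 99 = -99 + 35*I*√33/3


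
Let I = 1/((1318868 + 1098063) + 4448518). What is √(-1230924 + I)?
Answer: 5*I*√2320754073655844955/6865449 ≈ 1109.5*I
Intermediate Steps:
I = 1/6865449 (I = 1/(2416931 + 4448518) = 1/6865449 ≈ 1.4566e-7)
√(-1230924 + I) = √(-1230924 + 1/6865449) = √(-8450845944875/6865449) = 5*I*√2320754073655844955/6865449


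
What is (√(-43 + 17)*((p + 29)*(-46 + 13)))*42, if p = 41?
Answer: -97020*I*√26 ≈ -4.9471e+5*I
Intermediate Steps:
(√(-43 + 17)*((p + 29)*(-46 + 13)))*42 = (√(-43 + 17)*((41 + 29)*(-46 + 13)))*42 = (√(-26)*(70*(-33)))*42 = ((I*√26)*(-2310))*42 = -2310*I*√26*42 = -97020*I*√26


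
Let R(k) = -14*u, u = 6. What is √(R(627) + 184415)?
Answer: √184331 ≈ 429.34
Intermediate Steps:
R(k) = -84 (R(k) = -14*6 = -84)
√(R(627) + 184415) = √(-84 + 184415) = √184331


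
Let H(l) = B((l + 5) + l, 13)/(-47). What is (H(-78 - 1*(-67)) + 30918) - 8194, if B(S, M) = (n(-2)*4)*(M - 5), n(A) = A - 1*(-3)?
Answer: 1067996/47 ≈ 22723.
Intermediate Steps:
n(A) = 3 + A (n(A) = A + 3 = 3 + A)
B(S, M) = -20 + 4*M (B(S, M) = ((3 - 2)*4)*(M - 5) = (1*4)*(-5 + M) = 4*(-5 + M) = -20 + 4*M)
H(l) = -32/47 (H(l) = (-20 + 4*13)/(-47) = (-20 + 52)*(-1/47) = 32*(-1/47) = -32/47)
(H(-78 - 1*(-67)) + 30918) - 8194 = (-32/47 + 30918) - 8194 = 1453114/47 - 8194 = 1067996/47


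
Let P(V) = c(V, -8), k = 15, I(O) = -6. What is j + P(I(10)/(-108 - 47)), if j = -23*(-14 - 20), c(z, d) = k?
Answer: 797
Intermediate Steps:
c(z, d) = 15
j = 782 (j = -23*(-34) = 782)
P(V) = 15
j + P(I(10)/(-108 - 47)) = 782 + 15 = 797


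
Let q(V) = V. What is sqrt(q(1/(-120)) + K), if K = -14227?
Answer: I*sqrt(51217230)/60 ≈ 119.28*I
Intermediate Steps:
sqrt(q(1/(-120)) + K) = sqrt(1/(-120) - 14227) = sqrt(-1/120 - 14227) = sqrt(-1707241/120) = I*sqrt(51217230)/60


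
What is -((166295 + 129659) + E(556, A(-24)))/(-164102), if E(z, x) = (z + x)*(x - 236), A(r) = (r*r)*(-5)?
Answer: 3768769/82051 ≈ 45.932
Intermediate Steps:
A(r) = -5*r**2 (A(r) = r**2*(-5) = -5*r**2)
E(z, x) = (-236 + x)*(x + z) (E(z, x) = (x + z)*(-236 + x) = (-236 + x)*(x + z))
-((166295 + 129659) + E(556, A(-24)))/(-164102) = -((166295 + 129659) + ((-5*(-24)**2)**2 - (-1180)*(-24)**2 - 236*556 - 5*(-24)**2*556))/(-164102) = -(295954 + ((-5*576)**2 - (-1180)*576 - 131216 - 5*576*556))*(-1/164102) = -(295954 + ((-2880)**2 - 236*(-2880) - 131216 - 2880*556))*(-1/164102) = -(295954 + (8294400 + 679680 - 131216 - 1601280))*(-1/164102) = -(295954 + 7241584)*(-1/164102) = -1*7537538*(-1/164102) = -7537538*(-1/164102) = 3768769/82051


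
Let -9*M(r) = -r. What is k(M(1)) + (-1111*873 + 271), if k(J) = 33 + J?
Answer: -8726390/9 ≈ -9.6960e+5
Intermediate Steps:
M(r) = r/9 (M(r) = -(-1)*r/9 = r/9)
k(M(1)) + (-1111*873 + 271) = (33 + (1/9)*1) + (-1111*873 + 271) = (33 + 1/9) + (-969903 + 271) = 298/9 - 969632 = -8726390/9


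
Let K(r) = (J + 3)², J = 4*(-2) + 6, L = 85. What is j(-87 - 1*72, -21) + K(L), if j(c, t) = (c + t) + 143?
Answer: -36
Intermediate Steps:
J = -2 (J = -8 + 6 = -2)
K(r) = 1 (K(r) = (-2 + 3)² = 1² = 1)
j(c, t) = 143 + c + t
j(-87 - 1*72, -21) + K(L) = (143 + (-87 - 1*72) - 21) + 1 = (143 + (-87 - 72) - 21) + 1 = (143 - 159 - 21) + 1 = -37 + 1 = -36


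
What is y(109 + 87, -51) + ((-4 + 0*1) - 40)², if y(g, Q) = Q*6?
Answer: 1630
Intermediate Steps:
y(g, Q) = 6*Q
y(109 + 87, -51) + ((-4 + 0*1) - 40)² = 6*(-51) + ((-4 + 0*1) - 40)² = -306 + ((-4 + 0) - 40)² = -306 + (-4 - 40)² = -306 + (-44)² = -306 + 1936 = 1630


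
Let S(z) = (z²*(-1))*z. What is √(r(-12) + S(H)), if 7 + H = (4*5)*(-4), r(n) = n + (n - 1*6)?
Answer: √658473 ≈ 811.46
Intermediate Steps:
r(n) = -6 + 2*n (r(n) = n + (n - 6) = n + (-6 + n) = -6 + 2*n)
H = -87 (H = -7 + (4*5)*(-4) = -7 + 20*(-4) = -7 - 80 = -87)
S(z) = -z³ (S(z) = (-z²)*z = -z³)
√(r(-12) + S(H)) = √((-6 + 2*(-12)) - 1*(-87)³) = √((-6 - 24) - 1*(-658503)) = √(-30 + 658503) = √658473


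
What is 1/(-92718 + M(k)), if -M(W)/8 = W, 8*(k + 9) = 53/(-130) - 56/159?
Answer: -20670/1914977113 ≈ -1.0794e-5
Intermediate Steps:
k = -1503947/165360 (k = -9 + (53/(-130) - 56/159)/8 = -9 + (53*(-1/130) - 56*1/159)/8 = -9 + (-53/130 - 56/159)/8 = -9 + (⅛)*(-15707/20670) = -9 - 15707/165360 = -1503947/165360 ≈ -9.0950)
M(W) = -8*W
1/(-92718 + M(k)) = 1/(-92718 - 8*(-1503947/165360)) = 1/(-92718 + 1503947/20670) = 1/(-1914977113/20670) = -20670/1914977113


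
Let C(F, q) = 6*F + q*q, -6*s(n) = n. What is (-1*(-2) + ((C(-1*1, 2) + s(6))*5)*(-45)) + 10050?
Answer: 10727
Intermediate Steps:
s(n) = -n/6
C(F, q) = q² + 6*F (C(F, q) = 6*F + q² = q² + 6*F)
(-1*(-2) + ((C(-1*1, 2) + s(6))*5)*(-45)) + 10050 = (-1*(-2) + (((2² + 6*(-1*1)) - ⅙*6)*5)*(-45)) + 10050 = (2 + (((4 + 6*(-1)) - 1)*5)*(-45)) + 10050 = (2 + (((4 - 6) - 1)*5)*(-45)) + 10050 = (2 + ((-2 - 1)*5)*(-45)) + 10050 = (2 - 3*5*(-45)) + 10050 = (2 - 15*(-45)) + 10050 = (2 + 675) + 10050 = 677 + 10050 = 10727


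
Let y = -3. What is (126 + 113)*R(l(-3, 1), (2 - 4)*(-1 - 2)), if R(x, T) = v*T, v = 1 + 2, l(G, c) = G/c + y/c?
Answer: 4302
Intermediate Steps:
l(G, c) = -3/c + G/c (l(G, c) = G/c - 3/c = -3/c + G/c)
v = 3
R(x, T) = 3*T
(126 + 113)*R(l(-3, 1), (2 - 4)*(-1 - 2)) = (126 + 113)*(3*((2 - 4)*(-1 - 2))) = 239*(3*(-2*(-3))) = 239*(3*6) = 239*18 = 4302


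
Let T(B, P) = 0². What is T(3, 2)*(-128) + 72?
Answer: 72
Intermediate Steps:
T(B, P) = 0
T(3, 2)*(-128) + 72 = 0*(-128) + 72 = 0 + 72 = 72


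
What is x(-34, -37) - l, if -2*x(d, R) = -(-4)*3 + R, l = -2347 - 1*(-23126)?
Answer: -41533/2 ≈ -20767.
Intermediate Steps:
l = 20779 (l = -2347 + 23126 = 20779)
x(d, R) = -6 - R/2 (x(d, R) = -(-(-4)*3 + R)/2 = -(-4*(-3) + R)/2 = -(12 + R)/2 = -6 - R/2)
x(-34, -37) - l = (-6 - ½*(-37)) - 1*20779 = (-6 + 37/2) - 20779 = 25/2 - 20779 = -41533/2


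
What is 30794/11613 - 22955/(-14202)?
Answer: 234637601/54975942 ≈ 4.2680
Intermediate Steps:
30794/11613 - 22955/(-14202) = 30794*(1/11613) - 22955*(-1/14202) = 30794/11613 + 22955/14202 = 234637601/54975942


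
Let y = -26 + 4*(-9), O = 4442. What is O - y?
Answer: 4504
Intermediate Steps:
y = -62 (y = -26 - 36 = -62)
O - y = 4442 - 1*(-62) = 4442 + 62 = 4504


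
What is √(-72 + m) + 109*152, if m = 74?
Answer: 16568 + √2 ≈ 16569.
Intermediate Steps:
√(-72 + m) + 109*152 = √(-72 + 74) + 109*152 = √2 + 16568 = 16568 + √2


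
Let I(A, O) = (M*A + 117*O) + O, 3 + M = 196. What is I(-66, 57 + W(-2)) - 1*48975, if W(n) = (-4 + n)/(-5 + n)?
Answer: -384201/7 ≈ -54886.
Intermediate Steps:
M = 193 (M = -3 + 196 = 193)
W(n) = (-4 + n)/(-5 + n)
I(A, O) = 118*O + 193*A (I(A, O) = (193*A + 117*O) + O = (117*O + 193*A) + O = 118*O + 193*A)
I(-66, 57 + W(-2)) - 1*48975 = (118*(57 + (-4 - 2)/(-5 - 2)) + 193*(-66)) - 1*48975 = (118*(57 - 6/(-7)) - 12738) - 48975 = (118*(57 - 1/7*(-6)) - 12738) - 48975 = (118*(57 + 6/7) - 12738) - 48975 = (118*(405/7) - 12738) - 48975 = (47790/7 - 12738) - 48975 = -41376/7 - 48975 = -384201/7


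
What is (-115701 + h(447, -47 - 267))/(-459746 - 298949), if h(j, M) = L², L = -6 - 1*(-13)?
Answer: 115652/758695 ≈ 0.15244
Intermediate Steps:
L = 7 (L = -6 + 13 = 7)
h(j, M) = 49 (h(j, M) = 7² = 49)
(-115701 + h(447, -47 - 267))/(-459746 - 298949) = (-115701 + 49)/(-459746 - 298949) = -115652/(-758695) = -115652*(-1/758695) = 115652/758695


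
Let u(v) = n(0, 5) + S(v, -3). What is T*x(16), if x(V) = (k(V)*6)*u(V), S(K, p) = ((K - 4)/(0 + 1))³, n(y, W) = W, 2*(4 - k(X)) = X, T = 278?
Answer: -11562576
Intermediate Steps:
k(X) = 4 - X/2
S(K, p) = (-4 + K)³ (S(K, p) = ((-4 + K)/1)³ = ((-4 + K)*1)³ = (-4 + K)³)
u(v) = 5 + (-4 + v)³
x(V) = (5 + (-4 + V)³)*(24 - 3*V) (x(V) = ((4 - V/2)*6)*(5 + (-4 + V)³) = (24 - 3*V)*(5 + (-4 + V)³) = (5 + (-4 + V)³)*(24 - 3*V))
T*x(16) = 278*(-3*(-8 + 16)*(5 + (-4 + 16)³)) = 278*(-3*8*(5 + 12³)) = 278*(-3*8*(5 + 1728)) = 278*(-3*8*1733) = 278*(-41592) = -11562576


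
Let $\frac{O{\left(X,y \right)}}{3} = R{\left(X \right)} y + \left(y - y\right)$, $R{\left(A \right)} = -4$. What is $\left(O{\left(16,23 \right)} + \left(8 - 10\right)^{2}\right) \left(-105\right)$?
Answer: $28560$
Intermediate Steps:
$O{\left(X,y \right)} = - 12 y$ ($O{\left(X,y \right)} = 3 \left(- 4 y + \left(y - y\right)\right) = 3 \left(- 4 y + 0\right) = 3 \left(- 4 y\right) = - 12 y$)
$\left(O{\left(16,23 \right)} + \left(8 - 10\right)^{2}\right) \left(-105\right) = \left(\left(-12\right) 23 + \left(8 - 10\right)^{2}\right) \left(-105\right) = \left(-276 + \left(-2\right)^{2}\right) \left(-105\right) = \left(-276 + 4\right) \left(-105\right) = \left(-272\right) \left(-105\right) = 28560$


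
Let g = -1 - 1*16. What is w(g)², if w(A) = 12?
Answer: 144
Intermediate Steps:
g = -17 (g = -1 - 16 = -17)
w(g)² = 12² = 144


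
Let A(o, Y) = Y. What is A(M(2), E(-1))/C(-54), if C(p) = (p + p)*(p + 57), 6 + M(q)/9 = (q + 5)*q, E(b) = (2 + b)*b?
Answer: 1/324 ≈ 0.0030864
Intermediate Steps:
E(b) = b*(2 + b)
M(q) = -54 + 9*q*(5 + q) (M(q) = -54 + 9*((q + 5)*q) = -54 + 9*((5 + q)*q) = -54 + 9*(q*(5 + q)) = -54 + 9*q*(5 + q))
C(p) = 2*p*(57 + p) (C(p) = (2*p)*(57 + p) = 2*p*(57 + p))
A(M(2), E(-1))/C(-54) = (-(2 - 1))/((2*(-54)*(57 - 54))) = (-1*1)/((2*(-54)*3)) = -1/(-324) = -1*(-1/324) = 1/324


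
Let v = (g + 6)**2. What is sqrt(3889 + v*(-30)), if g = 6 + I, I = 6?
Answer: 7*I*sqrt(119) ≈ 76.361*I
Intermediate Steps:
g = 12 (g = 6 + 6 = 12)
v = 324 (v = (12 + 6)**2 = 18**2 = 324)
sqrt(3889 + v*(-30)) = sqrt(3889 + 324*(-30)) = sqrt(3889 - 9720) = sqrt(-5831) = 7*I*sqrt(119)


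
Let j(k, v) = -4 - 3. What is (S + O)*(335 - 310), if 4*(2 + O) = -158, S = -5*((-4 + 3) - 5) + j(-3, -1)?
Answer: -925/2 ≈ -462.50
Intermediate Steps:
j(k, v) = -7
S = 23 (S = -5*((-4 + 3) - 5) - 7 = -5*(-1 - 5) - 7 = -5*(-6) - 7 = 30 - 7 = 23)
O = -83/2 (O = -2 + (1/4)*(-158) = -2 - 79/2 = -83/2 ≈ -41.500)
(S + O)*(335 - 310) = (23 - 83/2)*(335 - 310) = -37/2*25 = -925/2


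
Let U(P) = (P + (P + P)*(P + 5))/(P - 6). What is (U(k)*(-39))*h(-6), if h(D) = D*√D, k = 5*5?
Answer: 356850*I*√6/19 ≈ 46005.0*I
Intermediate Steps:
k = 25
U(P) = (P + 2*P*(5 + P))/(-6 + P) (U(P) = (P + (2*P)*(5 + P))/(-6 + P) = (P + 2*P*(5 + P))/(-6 + P))
h(D) = D^(3/2)
(U(k)*(-39))*h(-6) = ((25*(11 + 2*25)/(-6 + 25))*(-39))*(-6)^(3/2) = ((25*(11 + 50)/19)*(-39))*(-6*I*√6) = ((25*(1/19)*61)*(-39))*(-6*I*√6) = ((1525/19)*(-39))*(-6*I*√6) = -(-356850)*I*√6/19 = 356850*I*√6/19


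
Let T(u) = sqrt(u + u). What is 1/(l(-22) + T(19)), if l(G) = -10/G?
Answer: -55/4573 + 121*sqrt(38)/4573 ≈ 0.15108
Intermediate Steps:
T(u) = sqrt(2)*sqrt(u) (T(u) = sqrt(2*u) = sqrt(2)*sqrt(u))
1/(l(-22) + T(19)) = 1/(-10/(-22) + sqrt(2)*sqrt(19)) = 1/(-10*(-1/22) + sqrt(38)) = 1/(5/11 + sqrt(38))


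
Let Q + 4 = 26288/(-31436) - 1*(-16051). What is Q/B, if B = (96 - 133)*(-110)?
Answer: 126106801/31986130 ≈ 3.9425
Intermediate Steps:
B = 4070 (B = -37*(-110) = 4070)
Q = 126106801/7859 (Q = -4 + (26288/(-31436) - 1*(-16051)) = -4 + (26288*(-1/31436) + 16051) = -4 + (-6572/7859 + 16051) = -4 + 126138237/7859 = 126106801/7859 ≈ 16046.)
Q/B = (126106801/7859)/4070 = (126106801/7859)*(1/4070) = 126106801/31986130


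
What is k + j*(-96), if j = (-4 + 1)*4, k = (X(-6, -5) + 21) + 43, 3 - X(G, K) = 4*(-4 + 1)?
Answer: 1231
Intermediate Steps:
X(G, K) = 15 (X(G, K) = 3 - 4*(-4 + 1) = 3 - 4*(-3) = 3 - 1*(-12) = 3 + 12 = 15)
k = 79 (k = (15 + 21) + 43 = 36 + 43 = 79)
j = -12 (j = -3*4 = -12)
k + j*(-96) = 79 - 12*(-96) = 79 + 1152 = 1231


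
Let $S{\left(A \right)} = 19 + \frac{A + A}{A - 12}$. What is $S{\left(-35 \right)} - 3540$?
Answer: $- \frac{165417}{47} \approx -3519.5$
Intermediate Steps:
$S{\left(A \right)} = 19 + \frac{2 A}{-12 + A}$
$S{\left(-35 \right)} - 3540 = \frac{3 \left(-76 + 7 \left(-35\right)\right)}{-12 - 35} - 3540 = \frac{3 \left(-76 - 245\right)}{-47} - 3540 = 3 \left(- \frac{1}{47}\right) \left(-321\right) - 3540 = \frac{963}{47} - 3540 = - \frac{165417}{47}$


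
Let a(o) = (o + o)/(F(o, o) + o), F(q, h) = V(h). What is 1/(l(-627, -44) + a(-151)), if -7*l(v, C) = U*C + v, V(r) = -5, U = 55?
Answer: 546/238723 ≈ 0.0022872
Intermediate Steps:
F(q, h) = -5
a(o) = 2*o/(-5 + o) (a(o) = (o + o)/(-5 + o) = (2*o)/(-5 + o) = 2*o/(-5 + o))
l(v, C) = -55*C/7 - v/7 (l(v, C) = -(55*C + v)/7 = -(v + 55*C)/7 = -55*C/7 - v/7)
1/(l(-627, -44) + a(-151)) = 1/((-55/7*(-44) - ⅐*(-627)) + 2*(-151)/(-5 - 151)) = 1/((2420/7 + 627/7) + 2*(-151)/(-156)) = 1/(3047/7 + 2*(-151)*(-1/156)) = 1/(3047/7 + 151/78) = 1/(238723/546) = 546/238723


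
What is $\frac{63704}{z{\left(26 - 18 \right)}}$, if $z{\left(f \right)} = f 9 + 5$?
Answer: $\frac{63704}{77} \approx 827.32$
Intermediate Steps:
$z{\left(f \right)} = 5 + 9 f$ ($z{\left(f \right)} = 9 f + 5 = 5 + 9 f$)
$\frac{63704}{z{\left(26 - 18 \right)}} = \frac{63704}{5 + 9 \left(26 - 18\right)} = \frac{63704}{5 + 9 \cdot 8} = \frac{63704}{5 + 72} = \frac{63704}{77}$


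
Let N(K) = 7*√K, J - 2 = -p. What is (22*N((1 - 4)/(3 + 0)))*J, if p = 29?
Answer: -4158*I ≈ -4158.0*I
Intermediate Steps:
J = -27 (J = 2 - 1*29 = 2 - 29 = -27)
(22*N((1 - 4)/(3 + 0)))*J = (22*(7*√((1 - 4)/(3 + 0))))*(-27) = (22*(7*√(-3/3)))*(-27) = (22*(7*√(-3*⅓)))*(-27) = (22*(7*√(-1)))*(-27) = (22*(7*I))*(-27) = (154*I)*(-27) = -4158*I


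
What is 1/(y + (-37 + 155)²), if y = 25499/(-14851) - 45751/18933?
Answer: 281173983/3913904318624 ≈ 7.1840e-5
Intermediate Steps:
y = -1162220668/281173983 (y = 25499*(-1/14851) - 45751*1/18933 = -25499/14851 - 45751/18933 = -1162220668/281173983 ≈ -4.1335)
1/(y + (-37 + 155)²) = 1/(-1162220668/281173983 + (-37 + 155)²) = 1/(-1162220668/281173983 + 118²) = 1/(-1162220668/281173983 + 13924) = 1/(3913904318624/281173983) = 281173983/3913904318624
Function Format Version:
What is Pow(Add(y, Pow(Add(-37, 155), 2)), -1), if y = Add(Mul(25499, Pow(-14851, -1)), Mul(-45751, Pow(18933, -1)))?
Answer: Rational(281173983, 3913904318624) ≈ 7.1840e-5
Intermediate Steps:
y = Rational(-1162220668, 281173983) (y = Add(Mul(25499, Rational(-1, 14851)), Mul(-45751, Rational(1, 18933))) = Add(Rational(-25499, 14851), Rational(-45751, 18933)) = Rational(-1162220668, 281173983) ≈ -4.1335)
Pow(Add(y, Pow(Add(-37, 155), 2)), -1) = Pow(Add(Rational(-1162220668, 281173983), Pow(Add(-37, 155), 2)), -1) = Pow(Add(Rational(-1162220668, 281173983), Pow(118, 2)), -1) = Pow(Add(Rational(-1162220668, 281173983), 13924), -1) = Pow(Rational(3913904318624, 281173983), -1) = Rational(281173983, 3913904318624)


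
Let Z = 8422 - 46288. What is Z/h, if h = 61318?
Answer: -18933/30659 ≈ -0.61753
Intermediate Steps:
Z = -37866
Z/h = -37866/61318 = -37866*1/61318 = -18933/30659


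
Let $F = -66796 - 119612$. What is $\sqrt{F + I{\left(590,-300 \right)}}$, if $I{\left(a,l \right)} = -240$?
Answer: $2 i \sqrt{46662} \approx 432.03 i$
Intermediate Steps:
$F = -186408$ ($F = -66796 - 119612 = -186408$)
$\sqrt{F + I{\left(590,-300 \right)}} = \sqrt{-186408 - 240} = \sqrt{-186648} = 2 i \sqrt{46662}$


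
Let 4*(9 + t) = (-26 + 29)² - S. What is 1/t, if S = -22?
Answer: -⅘ ≈ -0.80000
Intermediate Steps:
t = -5/4 (t = -9 + ((-26 + 29)² - 1*(-22))/4 = -9 + (3² + 22)/4 = -9 + (9 + 22)/4 = -9 + (¼)*31 = -9 + 31/4 = -5/4 ≈ -1.2500)
1/t = 1/(-5/4) = -⅘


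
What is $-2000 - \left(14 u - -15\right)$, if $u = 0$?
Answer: $-2015$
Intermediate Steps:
$-2000 - \left(14 u - -15\right) = -2000 - \left(14 \cdot 0 - -15\right) = -2000 - \left(0 + 15\right) = -2000 - 15 = -2015$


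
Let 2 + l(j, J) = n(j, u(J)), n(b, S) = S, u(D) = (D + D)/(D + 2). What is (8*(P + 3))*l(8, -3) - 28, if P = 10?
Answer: 388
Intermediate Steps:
u(D) = 2*D/(2 + D) (u(D) = (2*D)/(2 + D) = 2*D/(2 + D))
l(j, J) = -2 + 2*J/(2 + J)
(8*(P + 3))*l(8, -3) - 28 = (8*(10 + 3))*(-4/(2 - 3)) - 28 = (8*13)*(-4/(-1)) - 28 = 104*(-4*(-1)) - 28 = 104*4 - 28 = 416 - 28 = 388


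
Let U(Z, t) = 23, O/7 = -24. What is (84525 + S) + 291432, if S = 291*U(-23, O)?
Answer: 382650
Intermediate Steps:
O = -168 (O = 7*(-24) = -168)
S = 6693 (S = 291*23 = 6693)
(84525 + S) + 291432 = (84525 + 6693) + 291432 = 91218 + 291432 = 382650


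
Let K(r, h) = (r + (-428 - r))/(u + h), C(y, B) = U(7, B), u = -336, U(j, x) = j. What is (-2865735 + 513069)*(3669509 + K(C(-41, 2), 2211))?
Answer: -5395705327474234/625 ≈ -8.6331e+12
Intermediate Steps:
C(y, B) = 7
K(r, h) = -428/(-336 + h) (K(r, h) = (r + (-428 - r))/(-336 + h) = -428/(-336 + h))
(-2865735 + 513069)*(3669509 + K(C(-41, 2), 2211)) = (-2865735 + 513069)*(3669509 - 428/(-336 + 2211)) = -2352666*(3669509 - 428/1875) = -2352666*6880328947/1875 = -5395705327474234/625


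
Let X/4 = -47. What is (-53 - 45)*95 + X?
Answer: -9498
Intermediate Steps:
X = -188 (X = 4*(-47) = -188)
(-53 - 45)*95 + X = (-53 - 45)*95 - 188 = -98*95 - 188 = -9310 - 188 = -9498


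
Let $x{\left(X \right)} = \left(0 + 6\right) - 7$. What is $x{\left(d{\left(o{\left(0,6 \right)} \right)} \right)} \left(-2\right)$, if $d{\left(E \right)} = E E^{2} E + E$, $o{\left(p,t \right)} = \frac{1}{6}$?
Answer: $2$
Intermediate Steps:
$o{\left(p,t \right)} = \frac{1}{6}$
$d{\left(E \right)} = E + E^{4}$ ($d{\left(E \right)} = E^{3} E + E = E^{4} + E = E + E^{4}$)
$x{\left(X \right)} = -1$ ($x{\left(X \right)} = 6 - 7 = -1$)
$x{\left(d{\left(o{\left(0,6 \right)} \right)} \right)} \left(-2\right) = \left(-1\right) \left(-2\right) = 2$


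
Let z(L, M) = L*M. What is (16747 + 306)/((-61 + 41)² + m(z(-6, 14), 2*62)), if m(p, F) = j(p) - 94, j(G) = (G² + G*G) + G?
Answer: 17053/14334 ≈ 1.1897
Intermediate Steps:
j(G) = G + 2*G² (j(G) = (G² + G²) + G = 2*G² + G = G + 2*G²)
m(p, F) = -94 + p*(1 + 2*p) (m(p, F) = p*(1 + 2*p) - 94 = -94 + p*(1 + 2*p))
(16747 + 306)/((-61 + 41)² + m(z(-6, 14), 2*62)) = (16747 + 306)/((-61 + 41)² + (-94 + (-6*14)*(1 + 2*(-6*14)))) = 17053/((-20)² + (-94 - 84*(1 + 2*(-84)))) = 17053/(400 + (-94 - 84*(1 - 168))) = 17053/(400 + (-94 - 84*(-167))) = 17053/(400 + (-94 + 14028)) = 17053/(400 + 13934) = 17053/14334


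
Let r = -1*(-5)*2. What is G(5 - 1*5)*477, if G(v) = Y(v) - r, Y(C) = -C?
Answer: -4770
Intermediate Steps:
r = 10 (r = 5*2 = 10)
G(v) = -10 - v (G(v) = -v - 1*10 = -v - 10 = -10 - v)
G(5 - 1*5)*477 = (-10 - (5 - 1*5))*477 = (-10 - (5 - 5))*477 = (-10 - 1*0)*477 = (-10 + 0)*477 = -10*477 = -4770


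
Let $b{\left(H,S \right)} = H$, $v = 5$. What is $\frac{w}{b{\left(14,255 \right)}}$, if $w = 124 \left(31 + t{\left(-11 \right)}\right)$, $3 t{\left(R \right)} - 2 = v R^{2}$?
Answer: $\frac{6200}{3} \approx 2066.7$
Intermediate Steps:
$t{\left(R \right)} = \frac{2}{3} + \frac{5 R^{2}}{3}$
$w = \frac{86800}{3}$ ($w = 124 \left(31 + \left(\frac{2}{3} + \frac{5 \left(-11\right)^{2}}{3}\right)\right) = 124 \left(31 + \left(\frac{2}{3} + \frac{5}{3} \cdot 121\right)\right) = 124 \left(31 + \left(\frac{2}{3} + \frac{605}{3}\right)\right) = 124 \left(31 + \frac{607}{3}\right) = 124 \cdot \frac{700}{3} = \frac{86800}{3} \approx 28933.0$)
$\frac{w}{b{\left(14,255 \right)}} = \frac{86800}{3 \cdot 14} = \frac{86800}{3} \cdot \frac{1}{14} = \frac{6200}{3}$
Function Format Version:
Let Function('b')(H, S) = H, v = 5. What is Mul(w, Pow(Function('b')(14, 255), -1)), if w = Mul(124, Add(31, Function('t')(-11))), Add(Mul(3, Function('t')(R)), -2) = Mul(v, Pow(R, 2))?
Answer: Rational(6200, 3) ≈ 2066.7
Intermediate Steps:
Function('t')(R) = Add(Rational(2, 3), Mul(Rational(5, 3), Pow(R, 2))) (Function('t')(R) = Add(Rational(2, 3), Mul(Rational(1, 3), Mul(5, Pow(R, 2)))) = Add(Rational(2, 3), Mul(Rational(5, 3), Pow(R, 2))))
w = Rational(86800, 3) (w = Mul(124, Add(31, Add(Rational(2, 3), Mul(Rational(5, 3), Pow(-11, 2))))) = Mul(124, Add(31, Add(Rational(2, 3), Mul(Rational(5, 3), 121)))) = Mul(124, Add(31, Add(Rational(2, 3), Rational(605, 3)))) = Mul(124, Add(31, Rational(607, 3))) = Mul(124, Rational(700, 3)) = Rational(86800, 3) ≈ 28933.)
Mul(w, Pow(Function('b')(14, 255), -1)) = Mul(Rational(86800, 3), Pow(14, -1)) = Mul(Rational(86800, 3), Rational(1, 14)) = Rational(6200, 3)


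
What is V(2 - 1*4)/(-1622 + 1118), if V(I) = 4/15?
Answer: -1/1890 ≈ -0.00052910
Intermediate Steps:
V(I) = 4/15 (V(I) = 4*(1/15) = 4/15)
V(2 - 1*4)/(-1622 + 1118) = 4/(15*(-1622 + 1118)) = (4/15)/(-504) = (4/15)*(-1/504) = -1/1890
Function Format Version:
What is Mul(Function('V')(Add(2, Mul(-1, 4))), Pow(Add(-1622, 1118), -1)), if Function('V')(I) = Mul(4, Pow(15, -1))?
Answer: Rational(-1, 1890) ≈ -0.00052910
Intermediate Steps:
Function('V')(I) = Rational(4, 15) (Function('V')(I) = Mul(4, Rational(1, 15)) = Rational(4, 15))
Mul(Function('V')(Add(2, Mul(-1, 4))), Pow(Add(-1622, 1118), -1)) = Mul(Rational(4, 15), Pow(Add(-1622, 1118), -1)) = Mul(Rational(4, 15), Pow(-504, -1)) = Mul(Rational(4, 15), Rational(-1, 504)) = Rational(-1, 1890)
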